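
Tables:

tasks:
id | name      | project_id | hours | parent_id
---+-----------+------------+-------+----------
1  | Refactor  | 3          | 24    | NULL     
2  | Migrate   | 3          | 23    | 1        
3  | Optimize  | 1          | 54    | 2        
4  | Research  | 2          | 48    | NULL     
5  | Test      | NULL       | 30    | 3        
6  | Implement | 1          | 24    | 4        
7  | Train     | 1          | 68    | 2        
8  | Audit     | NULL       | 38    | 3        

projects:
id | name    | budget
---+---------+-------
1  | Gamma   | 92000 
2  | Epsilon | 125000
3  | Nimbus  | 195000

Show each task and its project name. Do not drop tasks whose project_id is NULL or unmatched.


LEFT JOIN keeps every row from tasks (the left table); where project_id has no match in projects, the project columns become NULL. Walk through each task:
  - task 1 (Refactor): project_id=3 -> matches Nimbus
  - task 2 (Migrate): project_id=3 -> matches Nimbus
  - task 3 (Optimize): project_id=1 -> matches Gamma
  - task 4 (Research): project_id=2 -> matches Epsilon
  - task 5 (Test): project_id=NULL, no match -> kept with NULL
  - task 6 (Implement): project_id=1 -> matches Gamma
  - task 7 (Train): project_id=1 -> matches Gamma
  - task 8 (Audit): project_id=NULL, no match -> kept with NULL
All 8 rows appear; 2 have NULL project.

SQL:
SELECT a.name, b.name AS project
FROM tasks a
LEFT JOIN projects b ON a.project_id = b.id

Result:
name      | project
----------+--------
Refactor  | Nimbus 
Migrate   | Nimbus 
Optimize  | Gamma  
Research  | Epsilon
Test      | NULL   
Implement | Gamma  
Train     | Gamma  
Audit     | NULL   


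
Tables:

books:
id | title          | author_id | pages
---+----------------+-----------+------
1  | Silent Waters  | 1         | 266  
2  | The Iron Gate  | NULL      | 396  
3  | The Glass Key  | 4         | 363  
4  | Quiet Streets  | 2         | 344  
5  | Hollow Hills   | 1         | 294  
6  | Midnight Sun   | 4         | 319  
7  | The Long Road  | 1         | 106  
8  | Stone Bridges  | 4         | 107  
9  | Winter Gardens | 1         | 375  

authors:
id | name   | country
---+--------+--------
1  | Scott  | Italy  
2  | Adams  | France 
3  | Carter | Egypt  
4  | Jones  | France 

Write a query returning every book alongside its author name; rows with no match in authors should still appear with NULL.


LEFT JOIN keeps every row from books (the left table); where author_id has no match in authors, the author columns become NULL. Walk through each book:
  - book 1 (Silent Waters): author_id=1 -> matches Scott
  - book 2 (The Iron Gate): author_id=NULL, no match -> kept with NULL
  - book 3 (The Glass Key): author_id=4 -> matches Jones
  - book 4 (Quiet Streets): author_id=2 -> matches Adams
  - book 5 (Hollow Hills): author_id=1 -> matches Scott
  - book 6 (Midnight Sun): author_id=4 -> matches Jones
  - book 7 (The Long Road): author_id=1 -> matches Scott
  - book 8 (Stone Bridges): author_id=4 -> matches Jones
  - book 9 (Winter Gardens): author_id=1 -> matches Scott
All 9 rows appear; 1 has NULL author.

SQL:
SELECT a.title, b.name AS author
FROM books a
LEFT JOIN authors b ON a.author_id = b.id

Result:
title          | author
---------------+-------
Silent Waters  | Scott 
The Iron Gate  | NULL  
The Glass Key  | Jones 
Quiet Streets  | Adams 
Hollow Hills   | Scott 
Midnight Sun   | Jones 
The Long Road  | Scott 
Stone Bridges  | Jones 
Winter Gardens | Scott 


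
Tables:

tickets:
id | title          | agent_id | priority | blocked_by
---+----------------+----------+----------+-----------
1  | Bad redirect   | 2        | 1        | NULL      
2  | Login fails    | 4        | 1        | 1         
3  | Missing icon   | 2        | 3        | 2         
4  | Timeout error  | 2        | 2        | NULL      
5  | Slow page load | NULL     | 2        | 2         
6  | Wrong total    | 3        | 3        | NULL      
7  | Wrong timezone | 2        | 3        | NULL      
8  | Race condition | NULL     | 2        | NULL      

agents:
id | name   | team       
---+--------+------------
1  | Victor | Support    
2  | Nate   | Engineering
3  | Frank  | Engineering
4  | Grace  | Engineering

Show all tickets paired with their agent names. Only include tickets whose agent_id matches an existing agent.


INNER JOIN keeps only tickets rows whose agent_id matches an id in agents. Walk through each ticket:
  - ticket 1 (Bad redirect): agent_id=2 -> matches Nate
  - ticket 2 (Login fails): agent_id=4 -> matches Grace
  - ticket 3 (Missing icon): agent_id=2 -> matches Nate
  - ticket 4 (Timeout error): agent_id=2 -> matches Nate
  - ticket 5 (Slow page load): agent_id=NULL, no match -> dropped
  - ticket 6 (Wrong total): agent_id=3 -> matches Frank
  - ticket 7 (Wrong timezone): agent_id=2 -> matches Nate
  - ticket 8 (Race condition): agent_id=NULL, no match -> dropped
So 2 of 8 rows are dropped.

SQL:
SELECT a.title, b.name AS agent
FROM tickets a
INNER JOIN agents b ON a.agent_id = b.id

Result:
title          | agent
---------------+------
Bad redirect   | Nate 
Login fails    | Grace
Missing icon   | Nate 
Timeout error  | Nate 
Wrong total    | Frank
Wrong timezone | Nate 


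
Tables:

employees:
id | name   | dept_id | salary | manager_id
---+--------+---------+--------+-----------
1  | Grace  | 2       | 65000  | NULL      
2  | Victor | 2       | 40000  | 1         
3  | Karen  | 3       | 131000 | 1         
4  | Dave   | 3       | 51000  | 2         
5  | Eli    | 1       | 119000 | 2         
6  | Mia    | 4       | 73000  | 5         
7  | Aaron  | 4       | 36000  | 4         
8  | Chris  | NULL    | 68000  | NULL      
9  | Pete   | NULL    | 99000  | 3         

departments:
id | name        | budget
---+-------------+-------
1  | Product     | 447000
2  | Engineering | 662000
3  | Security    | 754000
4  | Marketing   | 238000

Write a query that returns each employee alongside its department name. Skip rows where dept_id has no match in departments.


INNER JOIN keeps only employees rows whose dept_id matches an id in departments. Walk through each employee:
  - employee 1 (Grace): dept_id=2 -> matches Engineering
  - employee 2 (Victor): dept_id=2 -> matches Engineering
  - employee 3 (Karen): dept_id=3 -> matches Security
  - employee 4 (Dave): dept_id=3 -> matches Security
  - employee 5 (Eli): dept_id=1 -> matches Product
  - employee 6 (Mia): dept_id=4 -> matches Marketing
  - employee 7 (Aaron): dept_id=4 -> matches Marketing
  - employee 8 (Chris): dept_id=NULL, no match -> dropped
  - employee 9 (Pete): dept_id=NULL, no match -> dropped
So 2 of 9 rows are dropped.

SQL:
SELECT a.name, b.name AS department
FROM employees a
INNER JOIN departments b ON a.dept_id = b.id

Result:
name   | department 
-------+------------
Grace  | Engineering
Victor | Engineering
Karen  | Security   
Dave   | Security   
Eli    | Product    
Mia    | Marketing  
Aaron  | Marketing  


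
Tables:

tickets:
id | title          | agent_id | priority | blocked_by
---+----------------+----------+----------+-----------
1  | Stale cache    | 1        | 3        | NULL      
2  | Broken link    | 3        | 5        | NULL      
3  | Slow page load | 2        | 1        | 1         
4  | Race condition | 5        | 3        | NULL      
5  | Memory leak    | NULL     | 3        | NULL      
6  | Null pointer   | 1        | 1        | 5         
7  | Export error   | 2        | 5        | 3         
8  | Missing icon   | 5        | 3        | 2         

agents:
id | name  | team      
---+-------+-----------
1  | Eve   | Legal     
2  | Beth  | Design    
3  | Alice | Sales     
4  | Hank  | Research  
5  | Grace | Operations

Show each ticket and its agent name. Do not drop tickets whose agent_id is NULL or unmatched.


LEFT JOIN keeps every row from tickets (the left table); where agent_id has no match in agents, the agent columns become NULL. Walk through each ticket:
  - ticket 1 (Stale cache): agent_id=1 -> matches Eve
  - ticket 2 (Broken link): agent_id=3 -> matches Alice
  - ticket 3 (Slow page load): agent_id=2 -> matches Beth
  - ticket 4 (Race condition): agent_id=5 -> matches Grace
  - ticket 5 (Memory leak): agent_id=NULL, no match -> kept with NULL
  - ticket 6 (Null pointer): agent_id=1 -> matches Eve
  - ticket 7 (Export error): agent_id=2 -> matches Beth
  - ticket 8 (Missing icon): agent_id=5 -> matches Grace
All 8 rows appear; 1 has NULL agent.

SQL:
SELECT a.title, b.name AS agent
FROM tickets a
LEFT JOIN agents b ON a.agent_id = b.id

Result:
title          | agent
---------------+------
Stale cache    | Eve  
Broken link    | Alice
Slow page load | Beth 
Race condition | Grace
Memory leak    | NULL 
Null pointer   | Eve  
Export error   | Beth 
Missing icon   | Grace


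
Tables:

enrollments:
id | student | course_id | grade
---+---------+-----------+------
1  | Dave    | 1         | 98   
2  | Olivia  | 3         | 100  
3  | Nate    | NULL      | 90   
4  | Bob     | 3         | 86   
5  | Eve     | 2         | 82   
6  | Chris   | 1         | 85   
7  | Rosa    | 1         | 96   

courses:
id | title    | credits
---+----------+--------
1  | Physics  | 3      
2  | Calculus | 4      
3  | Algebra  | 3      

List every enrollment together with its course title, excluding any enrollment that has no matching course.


INNER JOIN keeps only enrollments rows whose course_id matches an id in courses. Walk through each enrollment:
  - enrollment 1 (Dave): course_id=1 -> matches Physics
  - enrollment 2 (Olivia): course_id=3 -> matches Algebra
  - enrollment 3 (Nate): course_id=NULL, no match -> dropped
  - enrollment 4 (Bob): course_id=3 -> matches Algebra
  - enrollment 5 (Eve): course_id=2 -> matches Calculus
  - enrollment 6 (Chris): course_id=1 -> matches Physics
  - enrollment 7 (Rosa): course_id=1 -> matches Physics
So 1 of 7 rows is dropped.

SQL:
SELECT a.student, b.title AS course
FROM enrollments a
INNER JOIN courses b ON a.course_id = b.id

Result:
student | course  
--------+---------
Dave    | Physics 
Olivia  | Algebra 
Bob     | Algebra 
Eve     | Calculus
Chris   | Physics 
Rosa    | Physics 


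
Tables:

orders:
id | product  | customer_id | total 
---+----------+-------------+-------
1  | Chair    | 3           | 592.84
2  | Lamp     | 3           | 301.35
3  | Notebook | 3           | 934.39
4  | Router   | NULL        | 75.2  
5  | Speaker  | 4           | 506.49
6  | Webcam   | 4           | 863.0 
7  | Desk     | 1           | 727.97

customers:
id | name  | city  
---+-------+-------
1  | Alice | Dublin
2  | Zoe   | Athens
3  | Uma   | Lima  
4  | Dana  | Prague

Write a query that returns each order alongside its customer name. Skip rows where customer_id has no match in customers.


INNER JOIN keeps only orders rows whose customer_id matches an id in customers. Walk through each order:
  - order 1 (Chair): customer_id=3 -> matches Uma
  - order 2 (Lamp): customer_id=3 -> matches Uma
  - order 3 (Notebook): customer_id=3 -> matches Uma
  - order 4 (Router): customer_id=NULL, no match -> dropped
  - order 5 (Speaker): customer_id=4 -> matches Dana
  - order 6 (Webcam): customer_id=4 -> matches Dana
  - order 7 (Desk): customer_id=1 -> matches Alice
So 1 of 7 rows is dropped.

SQL:
SELECT a.product, b.name AS customer
FROM orders a
INNER JOIN customers b ON a.customer_id = b.id

Result:
product  | customer
---------+---------
Chair    | Uma     
Lamp     | Uma     
Notebook | Uma     
Speaker  | Dana    
Webcam   | Dana    
Desk     | Alice   


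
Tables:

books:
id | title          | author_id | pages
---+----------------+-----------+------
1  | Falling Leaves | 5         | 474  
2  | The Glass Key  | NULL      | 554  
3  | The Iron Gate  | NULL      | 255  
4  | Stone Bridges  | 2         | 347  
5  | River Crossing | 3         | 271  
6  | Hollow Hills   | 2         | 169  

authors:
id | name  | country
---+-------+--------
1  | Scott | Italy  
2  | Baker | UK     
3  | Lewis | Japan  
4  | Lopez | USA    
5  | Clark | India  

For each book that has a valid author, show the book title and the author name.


INNER JOIN keeps only books rows whose author_id matches an id in authors. Walk through each book:
  - book 1 (Falling Leaves): author_id=5 -> matches Clark
  - book 2 (The Glass Key): author_id=NULL, no match -> dropped
  - book 3 (The Iron Gate): author_id=NULL, no match -> dropped
  - book 4 (Stone Bridges): author_id=2 -> matches Baker
  - book 5 (River Crossing): author_id=3 -> matches Lewis
  - book 6 (Hollow Hills): author_id=2 -> matches Baker
So 2 of 6 rows are dropped.

SQL:
SELECT a.title, b.name AS author
FROM books a
INNER JOIN authors b ON a.author_id = b.id

Result:
title          | author
---------------+-------
Falling Leaves | Clark 
Stone Bridges  | Baker 
River Crossing | Lewis 
Hollow Hills   | Baker 


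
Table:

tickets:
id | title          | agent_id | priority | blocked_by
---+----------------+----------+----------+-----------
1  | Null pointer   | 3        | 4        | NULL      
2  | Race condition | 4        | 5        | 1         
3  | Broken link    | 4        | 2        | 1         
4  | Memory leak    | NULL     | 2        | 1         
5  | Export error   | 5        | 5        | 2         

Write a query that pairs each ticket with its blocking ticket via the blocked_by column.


This is a self-join: tickets is joined to a second copy of itself, matching each row's blocked_by to another row's id. Use LEFT JOIN so rows with blocked_by=NULL are kept.
  - ticket 1 (Null pointer): blocked_by=NULL -> NULL
  - ticket 2 (Race condition): blocked_by=1 -> Null pointer
  - ticket 3 (Broken link): blocked_by=1 -> Null pointer
  - ticket 4 (Memory leak): blocked_by=1 -> Null pointer
  - ticket 5 (Export error): blocked_by=2 -> Race condition

SQL:
SELECT a.title AS item, b.title AS blocked_by
FROM tickets a
LEFT JOIN tickets b ON a.blocked_by = b.id

Result:
item           | blocked_by    
---------------+---------------
Null pointer   | NULL          
Race condition | Null pointer  
Broken link    | Null pointer  
Memory leak    | Null pointer  
Export error   | Race condition


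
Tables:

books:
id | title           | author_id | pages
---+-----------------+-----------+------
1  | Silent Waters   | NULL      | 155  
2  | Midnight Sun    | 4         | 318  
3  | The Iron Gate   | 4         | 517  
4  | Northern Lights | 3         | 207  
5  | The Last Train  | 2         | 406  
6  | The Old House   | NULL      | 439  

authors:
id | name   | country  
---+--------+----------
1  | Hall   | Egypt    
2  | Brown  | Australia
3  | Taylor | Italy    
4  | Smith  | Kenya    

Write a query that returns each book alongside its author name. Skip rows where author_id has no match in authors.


INNER JOIN keeps only books rows whose author_id matches an id in authors. Walk through each book:
  - book 1 (Silent Waters): author_id=NULL, no match -> dropped
  - book 2 (Midnight Sun): author_id=4 -> matches Smith
  - book 3 (The Iron Gate): author_id=4 -> matches Smith
  - book 4 (Northern Lights): author_id=3 -> matches Taylor
  - book 5 (The Last Train): author_id=2 -> matches Brown
  - book 6 (The Old House): author_id=NULL, no match -> dropped
So 2 of 6 rows are dropped.

SQL:
SELECT a.title, b.name AS author
FROM books a
INNER JOIN authors b ON a.author_id = b.id

Result:
title           | author
----------------+-------
Midnight Sun    | Smith 
The Iron Gate   | Smith 
Northern Lights | Taylor
The Last Train  | Brown 


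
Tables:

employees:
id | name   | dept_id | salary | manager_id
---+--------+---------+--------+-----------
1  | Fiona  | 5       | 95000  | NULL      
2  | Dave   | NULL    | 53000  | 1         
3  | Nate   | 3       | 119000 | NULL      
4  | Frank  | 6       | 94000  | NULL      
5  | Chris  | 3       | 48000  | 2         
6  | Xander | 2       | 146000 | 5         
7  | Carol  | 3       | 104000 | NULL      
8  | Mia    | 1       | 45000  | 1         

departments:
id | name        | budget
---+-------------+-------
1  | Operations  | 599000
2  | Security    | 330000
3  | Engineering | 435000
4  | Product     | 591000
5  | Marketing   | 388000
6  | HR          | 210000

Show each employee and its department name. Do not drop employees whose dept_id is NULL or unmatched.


LEFT JOIN keeps every row from employees (the left table); where dept_id has no match in departments, the department columns become NULL. Walk through each employee:
  - employee 1 (Fiona): dept_id=5 -> matches Marketing
  - employee 2 (Dave): dept_id=NULL, no match -> kept with NULL
  - employee 3 (Nate): dept_id=3 -> matches Engineering
  - employee 4 (Frank): dept_id=6 -> matches HR
  - employee 5 (Chris): dept_id=3 -> matches Engineering
  - employee 6 (Xander): dept_id=2 -> matches Security
  - employee 7 (Carol): dept_id=3 -> matches Engineering
  - employee 8 (Mia): dept_id=1 -> matches Operations
All 8 rows appear; 1 has NULL department.

SQL:
SELECT a.name, b.name AS department
FROM employees a
LEFT JOIN departments b ON a.dept_id = b.id

Result:
name   | department 
-------+------------
Fiona  | Marketing  
Dave   | NULL       
Nate   | Engineering
Frank  | HR         
Chris  | Engineering
Xander | Security   
Carol  | Engineering
Mia    | Operations 


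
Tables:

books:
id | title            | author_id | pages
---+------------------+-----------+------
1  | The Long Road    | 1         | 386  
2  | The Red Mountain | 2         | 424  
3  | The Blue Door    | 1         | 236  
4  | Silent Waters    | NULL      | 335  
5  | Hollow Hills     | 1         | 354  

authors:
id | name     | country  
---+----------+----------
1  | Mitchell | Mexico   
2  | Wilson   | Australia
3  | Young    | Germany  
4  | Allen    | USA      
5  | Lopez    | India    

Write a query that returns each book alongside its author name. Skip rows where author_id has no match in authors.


INNER JOIN keeps only books rows whose author_id matches an id in authors. Walk through each book:
  - book 1 (The Long Road): author_id=1 -> matches Mitchell
  - book 2 (The Red Mountain): author_id=2 -> matches Wilson
  - book 3 (The Blue Door): author_id=1 -> matches Mitchell
  - book 4 (Silent Waters): author_id=NULL, no match -> dropped
  - book 5 (Hollow Hills): author_id=1 -> matches Mitchell
So 1 of 5 rows is dropped.

SQL:
SELECT a.title, b.name AS author
FROM books a
INNER JOIN authors b ON a.author_id = b.id

Result:
title            | author  
-----------------+---------
The Long Road    | Mitchell
The Red Mountain | Wilson  
The Blue Door    | Mitchell
Hollow Hills     | Mitchell


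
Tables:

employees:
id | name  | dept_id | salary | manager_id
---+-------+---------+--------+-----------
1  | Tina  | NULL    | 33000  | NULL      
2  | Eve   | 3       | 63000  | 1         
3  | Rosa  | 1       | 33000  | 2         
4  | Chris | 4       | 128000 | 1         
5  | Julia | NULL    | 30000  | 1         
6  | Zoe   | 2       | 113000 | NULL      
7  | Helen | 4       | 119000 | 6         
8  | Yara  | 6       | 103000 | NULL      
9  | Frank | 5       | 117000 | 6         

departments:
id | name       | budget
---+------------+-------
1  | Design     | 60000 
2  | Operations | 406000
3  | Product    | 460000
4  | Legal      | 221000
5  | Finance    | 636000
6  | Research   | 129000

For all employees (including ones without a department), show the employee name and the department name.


LEFT JOIN keeps every row from employees (the left table); where dept_id has no match in departments, the department columns become NULL. Walk through each employee:
  - employee 1 (Tina): dept_id=NULL, no match -> kept with NULL
  - employee 2 (Eve): dept_id=3 -> matches Product
  - employee 3 (Rosa): dept_id=1 -> matches Design
  - employee 4 (Chris): dept_id=4 -> matches Legal
  - employee 5 (Julia): dept_id=NULL, no match -> kept with NULL
  - employee 6 (Zoe): dept_id=2 -> matches Operations
  - employee 7 (Helen): dept_id=4 -> matches Legal
  - employee 8 (Yara): dept_id=6 -> matches Research
  - employee 9 (Frank): dept_id=5 -> matches Finance
All 9 rows appear; 2 have NULL department.

SQL:
SELECT a.name, b.name AS department
FROM employees a
LEFT JOIN departments b ON a.dept_id = b.id

Result:
name  | department
------+-----------
Tina  | NULL      
Eve   | Product   
Rosa  | Design    
Chris | Legal     
Julia | NULL      
Zoe   | Operations
Helen | Legal     
Yara  | Research  
Frank | Finance   


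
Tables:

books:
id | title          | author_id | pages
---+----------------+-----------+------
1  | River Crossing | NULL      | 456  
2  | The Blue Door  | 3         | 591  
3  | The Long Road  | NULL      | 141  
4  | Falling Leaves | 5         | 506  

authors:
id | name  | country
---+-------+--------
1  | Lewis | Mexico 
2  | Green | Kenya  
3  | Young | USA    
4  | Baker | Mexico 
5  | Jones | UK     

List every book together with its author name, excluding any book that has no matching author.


INNER JOIN keeps only books rows whose author_id matches an id in authors. Walk through each book:
  - book 1 (River Crossing): author_id=NULL, no match -> dropped
  - book 2 (The Blue Door): author_id=3 -> matches Young
  - book 3 (The Long Road): author_id=NULL, no match -> dropped
  - book 4 (Falling Leaves): author_id=5 -> matches Jones
So 2 of 4 rows are dropped.

SQL:
SELECT a.title, b.name AS author
FROM books a
INNER JOIN authors b ON a.author_id = b.id

Result:
title          | author
---------------+-------
The Blue Door  | Young 
Falling Leaves | Jones 


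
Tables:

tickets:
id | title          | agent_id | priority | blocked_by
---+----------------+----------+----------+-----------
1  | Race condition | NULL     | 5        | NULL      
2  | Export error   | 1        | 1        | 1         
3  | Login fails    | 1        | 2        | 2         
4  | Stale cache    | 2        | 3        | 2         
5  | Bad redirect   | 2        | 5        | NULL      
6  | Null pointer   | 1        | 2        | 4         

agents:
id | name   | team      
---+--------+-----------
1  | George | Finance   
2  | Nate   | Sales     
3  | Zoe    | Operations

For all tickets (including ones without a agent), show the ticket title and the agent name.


LEFT JOIN keeps every row from tickets (the left table); where agent_id has no match in agents, the agent columns become NULL. Walk through each ticket:
  - ticket 1 (Race condition): agent_id=NULL, no match -> kept with NULL
  - ticket 2 (Export error): agent_id=1 -> matches George
  - ticket 3 (Login fails): agent_id=1 -> matches George
  - ticket 4 (Stale cache): agent_id=2 -> matches Nate
  - ticket 5 (Bad redirect): agent_id=2 -> matches Nate
  - ticket 6 (Null pointer): agent_id=1 -> matches George
All 6 rows appear; 1 has NULL agent.

SQL:
SELECT a.title, b.name AS agent
FROM tickets a
LEFT JOIN agents b ON a.agent_id = b.id

Result:
title          | agent 
---------------+-------
Race condition | NULL  
Export error   | George
Login fails    | George
Stale cache    | Nate  
Bad redirect   | Nate  
Null pointer   | George


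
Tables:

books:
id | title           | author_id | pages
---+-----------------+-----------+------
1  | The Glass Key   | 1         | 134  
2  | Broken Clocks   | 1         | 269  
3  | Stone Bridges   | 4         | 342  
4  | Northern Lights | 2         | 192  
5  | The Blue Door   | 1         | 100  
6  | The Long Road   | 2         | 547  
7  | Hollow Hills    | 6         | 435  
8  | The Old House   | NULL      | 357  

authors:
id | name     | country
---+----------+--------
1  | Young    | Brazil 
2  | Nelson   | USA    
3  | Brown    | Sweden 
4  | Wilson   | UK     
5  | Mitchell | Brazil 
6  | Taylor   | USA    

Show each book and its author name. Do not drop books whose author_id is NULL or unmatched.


LEFT JOIN keeps every row from books (the left table); where author_id has no match in authors, the author columns become NULL. Walk through each book:
  - book 1 (The Glass Key): author_id=1 -> matches Young
  - book 2 (Broken Clocks): author_id=1 -> matches Young
  - book 3 (Stone Bridges): author_id=4 -> matches Wilson
  - book 4 (Northern Lights): author_id=2 -> matches Nelson
  - book 5 (The Blue Door): author_id=1 -> matches Young
  - book 6 (The Long Road): author_id=2 -> matches Nelson
  - book 7 (Hollow Hills): author_id=6 -> matches Taylor
  - book 8 (The Old House): author_id=NULL, no match -> kept with NULL
All 8 rows appear; 1 has NULL author.

SQL:
SELECT a.title, b.name AS author
FROM books a
LEFT JOIN authors b ON a.author_id = b.id

Result:
title           | author
----------------+-------
The Glass Key   | Young 
Broken Clocks   | Young 
Stone Bridges   | Wilson
Northern Lights | Nelson
The Blue Door   | Young 
The Long Road   | Nelson
Hollow Hills    | Taylor
The Old House   | NULL  


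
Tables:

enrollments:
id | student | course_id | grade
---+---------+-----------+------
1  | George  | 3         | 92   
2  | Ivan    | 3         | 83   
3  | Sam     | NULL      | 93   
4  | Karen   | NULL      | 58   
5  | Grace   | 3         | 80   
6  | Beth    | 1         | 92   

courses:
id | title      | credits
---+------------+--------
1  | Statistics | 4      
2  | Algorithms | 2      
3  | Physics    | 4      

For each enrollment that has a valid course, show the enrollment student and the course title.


INNER JOIN keeps only enrollments rows whose course_id matches an id in courses. Walk through each enrollment:
  - enrollment 1 (George): course_id=3 -> matches Physics
  - enrollment 2 (Ivan): course_id=3 -> matches Physics
  - enrollment 3 (Sam): course_id=NULL, no match -> dropped
  - enrollment 4 (Karen): course_id=NULL, no match -> dropped
  - enrollment 5 (Grace): course_id=3 -> matches Physics
  - enrollment 6 (Beth): course_id=1 -> matches Statistics
So 2 of 6 rows are dropped.

SQL:
SELECT a.student, b.title AS course
FROM enrollments a
INNER JOIN courses b ON a.course_id = b.id

Result:
student | course    
--------+-----------
George  | Physics   
Ivan    | Physics   
Grace   | Physics   
Beth    | Statistics


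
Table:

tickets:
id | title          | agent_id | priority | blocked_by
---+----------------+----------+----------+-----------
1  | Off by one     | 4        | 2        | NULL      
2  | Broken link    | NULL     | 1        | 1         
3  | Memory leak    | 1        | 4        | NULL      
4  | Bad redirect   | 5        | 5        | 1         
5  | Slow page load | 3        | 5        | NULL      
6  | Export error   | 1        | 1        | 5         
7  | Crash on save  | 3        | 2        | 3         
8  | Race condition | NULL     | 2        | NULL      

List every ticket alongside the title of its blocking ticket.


This is a self-join: tickets is joined to a second copy of itself, matching each row's blocked_by to another row's id. Use LEFT JOIN so rows with blocked_by=NULL are kept.
  - ticket 1 (Off by one): blocked_by=NULL -> NULL
  - ticket 2 (Broken link): blocked_by=1 -> Off by one
  - ticket 3 (Memory leak): blocked_by=NULL -> NULL
  - ticket 4 (Bad redirect): blocked_by=1 -> Off by one
  - ticket 5 (Slow page load): blocked_by=NULL -> NULL
  - ticket 6 (Export error): blocked_by=5 -> Slow page load
  - ticket 7 (Crash on save): blocked_by=3 -> Memory leak
  - ticket 8 (Race condition): blocked_by=NULL -> NULL

SQL:
SELECT a.title AS item, b.title AS blocked_by
FROM tickets a
LEFT JOIN tickets b ON a.blocked_by = b.id

Result:
item           | blocked_by    
---------------+---------------
Off by one     | NULL          
Broken link    | Off by one    
Memory leak    | NULL          
Bad redirect   | Off by one    
Slow page load | NULL          
Export error   | Slow page load
Crash on save  | Memory leak   
Race condition | NULL          


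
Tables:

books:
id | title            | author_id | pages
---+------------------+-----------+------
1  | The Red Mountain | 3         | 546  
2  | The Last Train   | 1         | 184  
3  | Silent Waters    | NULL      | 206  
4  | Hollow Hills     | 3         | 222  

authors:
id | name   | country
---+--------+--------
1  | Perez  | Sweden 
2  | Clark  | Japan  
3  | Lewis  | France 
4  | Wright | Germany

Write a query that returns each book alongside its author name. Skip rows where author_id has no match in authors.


INNER JOIN keeps only books rows whose author_id matches an id in authors. Walk through each book:
  - book 1 (The Red Mountain): author_id=3 -> matches Lewis
  - book 2 (The Last Train): author_id=1 -> matches Perez
  - book 3 (Silent Waters): author_id=NULL, no match -> dropped
  - book 4 (Hollow Hills): author_id=3 -> matches Lewis
So 1 of 4 rows is dropped.

SQL:
SELECT a.title, b.name AS author
FROM books a
INNER JOIN authors b ON a.author_id = b.id

Result:
title            | author
-----------------+-------
The Red Mountain | Lewis 
The Last Train   | Perez 
Hollow Hills     | Lewis 


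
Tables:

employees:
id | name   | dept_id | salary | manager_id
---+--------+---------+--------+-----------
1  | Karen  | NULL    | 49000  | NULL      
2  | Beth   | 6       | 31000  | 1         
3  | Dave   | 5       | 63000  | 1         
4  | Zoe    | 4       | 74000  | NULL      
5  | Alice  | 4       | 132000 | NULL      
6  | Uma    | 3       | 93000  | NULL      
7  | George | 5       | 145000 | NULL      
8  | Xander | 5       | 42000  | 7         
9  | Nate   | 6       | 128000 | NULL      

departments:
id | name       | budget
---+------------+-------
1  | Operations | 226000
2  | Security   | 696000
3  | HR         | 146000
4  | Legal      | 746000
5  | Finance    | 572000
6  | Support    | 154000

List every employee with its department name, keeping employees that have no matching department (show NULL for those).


LEFT JOIN keeps every row from employees (the left table); where dept_id has no match in departments, the department columns become NULL. Walk through each employee:
  - employee 1 (Karen): dept_id=NULL, no match -> kept with NULL
  - employee 2 (Beth): dept_id=6 -> matches Support
  - employee 3 (Dave): dept_id=5 -> matches Finance
  - employee 4 (Zoe): dept_id=4 -> matches Legal
  - employee 5 (Alice): dept_id=4 -> matches Legal
  - employee 6 (Uma): dept_id=3 -> matches HR
  - employee 7 (George): dept_id=5 -> matches Finance
  - employee 8 (Xander): dept_id=5 -> matches Finance
  - employee 9 (Nate): dept_id=6 -> matches Support
All 9 rows appear; 1 has NULL department.

SQL:
SELECT a.name, b.name AS department
FROM employees a
LEFT JOIN departments b ON a.dept_id = b.id

Result:
name   | department
-------+-----------
Karen  | NULL      
Beth   | Support   
Dave   | Finance   
Zoe    | Legal     
Alice  | Legal     
Uma    | HR        
George | Finance   
Xander | Finance   
Nate   | Support   


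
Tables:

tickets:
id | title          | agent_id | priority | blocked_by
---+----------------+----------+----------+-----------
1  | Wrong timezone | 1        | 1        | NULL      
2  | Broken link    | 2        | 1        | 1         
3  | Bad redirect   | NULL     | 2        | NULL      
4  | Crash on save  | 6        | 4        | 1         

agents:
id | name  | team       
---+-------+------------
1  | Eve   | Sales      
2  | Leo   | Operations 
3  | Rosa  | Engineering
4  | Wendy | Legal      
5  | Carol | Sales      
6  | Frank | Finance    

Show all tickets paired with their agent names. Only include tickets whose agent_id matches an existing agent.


INNER JOIN keeps only tickets rows whose agent_id matches an id in agents. Walk through each ticket:
  - ticket 1 (Wrong timezone): agent_id=1 -> matches Eve
  - ticket 2 (Broken link): agent_id=2 -> matches Leo
  - ticket 3 (Bad redirect): agent_id=NULL, no match -> dropped
  - ticket 4 (Crash on save): agent_id=6 -> matches Frank
So 1 of 4 rows is dropped.

SQL:
SELECT a.title, b.name AS agent
FROM tickets a
INNER JOIN agents b ON a.agent_id = b.id

Result:
title          | agent
---------------+------
Wrong timezone | Eve  
Broken link    | Leo  
Crash on save  | Frank


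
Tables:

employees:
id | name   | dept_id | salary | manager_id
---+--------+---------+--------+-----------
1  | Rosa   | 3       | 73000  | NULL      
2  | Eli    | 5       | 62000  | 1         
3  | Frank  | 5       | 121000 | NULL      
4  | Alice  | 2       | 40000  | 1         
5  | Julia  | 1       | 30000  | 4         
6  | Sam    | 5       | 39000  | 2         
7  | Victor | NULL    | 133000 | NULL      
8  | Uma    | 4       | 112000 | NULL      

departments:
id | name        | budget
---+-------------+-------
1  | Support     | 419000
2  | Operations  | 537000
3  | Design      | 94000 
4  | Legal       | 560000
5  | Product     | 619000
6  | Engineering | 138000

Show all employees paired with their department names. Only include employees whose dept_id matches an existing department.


INNER JOIN keeps only employees rows whose dept_id matches an id in departments. Walk through each employee:
  - employee 1 (Rosa): dept_id=3 -> matches Design
  - employee 2 (Eli): dept_id=5 -> matches Product
  - employee 3 (Frank): dept_id=5 -> matches Product
  - employee 4 (Alice): dept_id=2 -> matches Operations
  - employee 5 (Julia): dept_id=1 -> matches Support
  - employee 6 (Sam): dept_id=5 -> matches Product
  - employee 7 (Victor): dept_id=NULL, no match -> dropped
  - employee 8 (Uma): dept_id=4 -> matches Legal
So 1 of 8 rows is dropped.

SQL:
SELECT a.name, b.name AS department
FROM employees a
INNER JOIN departments b ON a.dept_id = b.id

Result:
name  | department
------+-----------
Rosa  | Design    
Eli   | Product   
Frank | Product   
Alice | Operations
Julia | Support   
Sam   | Product   
Uma   | Legal     


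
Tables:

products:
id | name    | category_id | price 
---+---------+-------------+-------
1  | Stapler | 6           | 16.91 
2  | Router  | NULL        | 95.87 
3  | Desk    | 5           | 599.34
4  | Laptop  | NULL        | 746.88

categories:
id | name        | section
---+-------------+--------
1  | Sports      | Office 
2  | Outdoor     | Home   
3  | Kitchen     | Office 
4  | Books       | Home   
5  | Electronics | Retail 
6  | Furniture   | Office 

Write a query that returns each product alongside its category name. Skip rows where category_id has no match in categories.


INNER JOIN keeps only products rows whose category_id matches an id in categories. Walk through each product:
  - product 1 (Stapler): category_id=6 -> matches Furniture
  - product 2 (Router): category_id=NULL, no match -> dropped
  - product 3 (Desk): category_id=5 -> matches Electronics
  - product 4 (Laptop): category_id=NULL, no match -> dropped
So 2 of 4 rows are dropped.

SQL:
SELECT a.name, b.name AS category
FROM products a
INNER JOIN categories b ON a.category_id = b.id

Result:
name    | category   
--------+------------
Stapler | Furniture  
Desk    | Electronics


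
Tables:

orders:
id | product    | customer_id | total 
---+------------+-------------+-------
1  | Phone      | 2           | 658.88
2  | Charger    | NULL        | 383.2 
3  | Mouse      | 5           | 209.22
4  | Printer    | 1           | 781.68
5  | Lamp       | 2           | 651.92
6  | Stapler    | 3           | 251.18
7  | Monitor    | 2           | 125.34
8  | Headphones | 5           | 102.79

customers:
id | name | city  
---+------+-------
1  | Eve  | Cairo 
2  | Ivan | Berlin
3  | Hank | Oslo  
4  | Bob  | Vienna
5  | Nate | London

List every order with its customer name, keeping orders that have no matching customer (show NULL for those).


LEFT JOIN keeps every row from orders (the left table); where customer_id has no match in customers, the customer columns become NULL. Walk through each order:
  - order 1 (Phone): customer_id=2 -> matches Ivan
  - order 2 (Charger): customer_id=NULL, no match -> kept with NULL
  - order 3 (Mouse): customer_id=5 -> matches Nate
  - order 4 (Printer): customer_id=1 -> matches Eve
  - order 5 (Lamp): customer_id=2 -> matches Ivan
  - order 6 (Stapler): customer_id=3 -> matches Hank
  - order 7 (Monitor): customer_id=2 -> matches Ivan
  - order 8 (Headphones): customer_id=5 -> matches Nate
All 8 rows appear; 1 has NULL customer.

SQL:
SELECT a.product, b.name AS customer
FROM orders a
LEFT JOIN customers b ON a.customer_id = b.id

Result:
product    | customer
-----------+---------
Phone      | Ivan    
Charger    | NULL    
Mouse      | Nate    
Printer    | Eve     
Lamp       | Ivan    
Stapler    | Hank    
Monitor    | Ivan    
Headphones | Nate    


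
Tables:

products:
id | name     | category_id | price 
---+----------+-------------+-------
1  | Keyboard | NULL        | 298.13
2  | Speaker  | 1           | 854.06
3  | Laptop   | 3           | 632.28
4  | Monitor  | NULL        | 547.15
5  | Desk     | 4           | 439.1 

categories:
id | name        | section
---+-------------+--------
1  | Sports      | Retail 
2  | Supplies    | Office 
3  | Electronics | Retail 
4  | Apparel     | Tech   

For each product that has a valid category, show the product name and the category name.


INNER JOIN keeps only products rows whose category_id matches an id in categories. Walk through each product:
  - product 1 (Keyboard): category_id=NULL, no match -> dropped
  - product 2 (Speaker): category_id=1 -> matches Sports
  - product 3 (Laptop): category_id=3 -> matches Electronics
  - product 4 (Monitor): category_id=NULL, no match -> dropped
  - product 5 (Desk): category_id=4 -> matches Apparel
So 2 of 5 rows are dropped.

SQL:
SELECT a.name, b.name AS category
FROM products a
INNER JOIN categories b ON a.category_id = b.id

Result:
name    | category   
--------+------------
Speaker | Sports     
Laptop  | Electronics
Desk    | Apparel    


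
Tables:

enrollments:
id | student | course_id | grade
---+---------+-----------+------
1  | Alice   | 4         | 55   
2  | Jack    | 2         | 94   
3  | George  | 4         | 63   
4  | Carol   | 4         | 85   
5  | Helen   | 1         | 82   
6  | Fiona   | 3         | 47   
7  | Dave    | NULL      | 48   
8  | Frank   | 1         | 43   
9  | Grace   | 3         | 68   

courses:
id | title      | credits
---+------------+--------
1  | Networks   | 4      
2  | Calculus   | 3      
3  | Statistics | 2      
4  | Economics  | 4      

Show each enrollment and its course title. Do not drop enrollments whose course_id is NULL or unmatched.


LEFT JOIN keeps every row from enrollments (the left table); where course_id has no match in courses, the course columns become NULL. Walk through each enrollment:
  - enrollment 1 (Alice): course_id=4 -> matches Economics
  - enrollment 2 (Jack): course_id=2 -> matches Calculus
  - enrollment 3 (George): course_id=4 -> matches Economics
  - enrollment 4 (Carol): course_id=4 -> matches Economics
  - enrollment 5 (Helen): course_id=1 -> matches Networks
  - enrollment 6 (Fiona): course_id=3 -> matches Statistics
  - enrollment 7 (Dave): course_id=NULL, no match -> kept with NULL
  - enrollment 8 (Frank): course_id=1 -> matches Networks
  - enrollment 9 (Grace): course_id=3 -> matches Statistics
All 9 rows appear; 1 has NULL course.

SQL:
SELECT a.student, b.title AS course
FROM enrollments a
LEFT JOIN courses b ON a.course_id = b.id

Result:
student | course    
--------+-----------
Alice   | Economics 
Jack    | Calculus  
George  | Economics 
Carol   | Economics 
Helen   | Networks  
Fiona   | Statistics
Dave    | NULL      
Frank   | Networks  
Grace   | Statistics


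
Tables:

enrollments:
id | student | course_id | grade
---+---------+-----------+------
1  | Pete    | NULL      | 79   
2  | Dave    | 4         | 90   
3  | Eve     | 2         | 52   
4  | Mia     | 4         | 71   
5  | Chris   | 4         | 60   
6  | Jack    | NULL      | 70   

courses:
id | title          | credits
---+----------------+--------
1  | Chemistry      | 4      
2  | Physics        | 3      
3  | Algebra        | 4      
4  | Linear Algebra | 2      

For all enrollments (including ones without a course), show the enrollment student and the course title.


LEFT JOIN keeps every row from enrollments (the left table); where course_id has no match in courses, the course columns become NULL. Walk through each enrollment:
  - enrollment 1 (Pete): course_id=NULL, no match -> kept with NULL
  - enrollment 2 (Dave): course_id=4 -> matches Linear Algebra
  - enrollment 3 (Eve): course_id=2 -> matches Physics
  - enrollment 4 (Mia): course_id=4 -> matches Linear Algebra
  - enrollment 5 (Chris): course_id=4 -> matches Linear Algebra
  - enrollment 6 (Jack): course_id=NULL, no match -> kept with NULL
All 6 rows appear; 2 have NULL course.

SQL:
SELECT a.student, b.title AS course
FROM enrollments a
LEFT JOIN courses b ON a.course_id = b.id

Result:
student | course        
--------+---------------
Pete    | NULL          
Dave    | Linear Algebra
Eve     | Physics       
Mia     | Linear Algebra
Chris   | Linear Algebra
Jack    | NULL          
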